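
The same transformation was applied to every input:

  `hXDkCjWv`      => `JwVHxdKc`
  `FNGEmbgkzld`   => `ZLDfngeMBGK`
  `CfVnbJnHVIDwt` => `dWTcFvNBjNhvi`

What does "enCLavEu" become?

VeUENclA

In each case the input is transformed by: flip the case of every letter, then move the last 3 characters to the front (rotate right by 3).
Applying both steps to "enCLavEu": "ENclAVeU", then "VeUENclA".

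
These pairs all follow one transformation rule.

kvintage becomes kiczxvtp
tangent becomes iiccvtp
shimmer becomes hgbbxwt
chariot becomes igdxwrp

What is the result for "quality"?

njifaxp

The transformation: sort the characters into reverse alphabetical order, then shift every letter 11 places backward in the alphabet (wrapping around).
Applying both steps to "quality": "yutqlia", then "njifaxp".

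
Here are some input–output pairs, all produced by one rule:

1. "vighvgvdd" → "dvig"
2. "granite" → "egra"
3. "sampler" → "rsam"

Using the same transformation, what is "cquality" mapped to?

ycqu

In each case the input is transformed by: move the first 3 characters to the end (rotate left by 3), then keep only the last 4 characters.
Applying both steps to "cquality": "alitycqu", then "ycqu".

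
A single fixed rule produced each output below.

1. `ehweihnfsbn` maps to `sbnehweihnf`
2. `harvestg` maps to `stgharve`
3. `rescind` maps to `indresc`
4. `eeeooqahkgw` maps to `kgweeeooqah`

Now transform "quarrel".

The pattern: move the last 3 characters to the front (rotate right by 3).
For "quarrel" the result is "relquar".

relquar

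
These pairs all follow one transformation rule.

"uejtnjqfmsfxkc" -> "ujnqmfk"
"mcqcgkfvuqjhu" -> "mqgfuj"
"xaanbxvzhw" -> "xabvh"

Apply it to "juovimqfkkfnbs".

The pattern: move the last character to the front, then keep every other character starting from the second (positions 2nd, 4th, 6th, ...).
Applying both steps to "juovimqfkkfnbs": "sjuovimqfkkfnb", then "joiqkfb".

joiqkfb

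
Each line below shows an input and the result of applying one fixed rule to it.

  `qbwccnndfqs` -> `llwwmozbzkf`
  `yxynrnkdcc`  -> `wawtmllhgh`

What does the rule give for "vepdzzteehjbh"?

miicnnqskqeny

The rule is to move the first 3 characters to the end (rotate left by 3), then shift every letter 9 places forward in the alphabet (wrapping around).
Starting from "vepdzzteehjbh": after the first operation, "dzzteehjbhvep"; after the second, "miicnnqskqeny".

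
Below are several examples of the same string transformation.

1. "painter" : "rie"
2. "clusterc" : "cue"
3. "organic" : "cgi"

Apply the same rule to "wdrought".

The transformation: move the last character to the front, then keep one character in every 3, starting at position 1 (positions 1st, 4th, 7th, ...).
On "wdrought": the first step gives "twdrough", and the second then gives "trg".

trg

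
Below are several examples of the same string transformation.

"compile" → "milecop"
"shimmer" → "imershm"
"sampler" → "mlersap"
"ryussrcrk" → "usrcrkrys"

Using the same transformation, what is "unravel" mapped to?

rveluna

The transformation: move the first 3 characters to the end (rotate left by 3), then swap the first and last characters.
For "unravel", step one produces "avelunr"; step two turns that into "rveluna".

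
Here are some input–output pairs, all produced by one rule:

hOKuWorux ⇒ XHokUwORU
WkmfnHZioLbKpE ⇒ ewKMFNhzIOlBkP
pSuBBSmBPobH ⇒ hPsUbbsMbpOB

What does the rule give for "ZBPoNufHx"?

The transformation: move the last character to the front, then flip the case of every letter.
On "ZBPoNufHx": the first step gives "xZBPoNufH", and the second then gives "XzbpOnUFh".

XzbpOnUFh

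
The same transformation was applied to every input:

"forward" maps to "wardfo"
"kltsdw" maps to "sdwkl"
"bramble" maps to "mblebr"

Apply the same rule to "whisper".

The transformation: move the first 3 characters to the end (rotate left by 3), then delete the last character.
Starting from "whisper": after the first operation, "sperwhi"; after the second, "sperwh".

sperwh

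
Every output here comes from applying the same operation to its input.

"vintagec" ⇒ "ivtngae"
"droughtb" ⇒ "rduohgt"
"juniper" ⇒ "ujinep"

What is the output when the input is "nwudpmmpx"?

Looking at the pairs, the operation is to delete the last character, then swap each adjacent pair of characters (1↔2, 3↔4, ...).
"nwudpmmpx" → "wndumppm".
(Check on "juniper": → "junipe" → "ujinep" ✓)

wndumppm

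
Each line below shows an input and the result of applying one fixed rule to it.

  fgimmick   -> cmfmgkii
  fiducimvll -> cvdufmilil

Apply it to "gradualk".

The pattern: sort the characters into alphabetical order, then take characters alternately from the front and the back (1st, last, 2nd, 2nd-last, ...).
So "gradualk" becomes "auardlgk".

auardlgk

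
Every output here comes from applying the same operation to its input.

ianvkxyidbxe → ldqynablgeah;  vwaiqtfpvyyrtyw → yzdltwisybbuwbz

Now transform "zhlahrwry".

ckodkuzub

The pattern: shift every letter 3 places forward in the alphabet (wrapping around).
"zhlahrwry" → "ckodkuzub".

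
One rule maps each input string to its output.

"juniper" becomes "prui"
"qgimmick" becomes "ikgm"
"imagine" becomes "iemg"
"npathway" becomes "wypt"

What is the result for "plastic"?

tcls

Each output is the input with this applied: move the last 3 characters to the front (rotate right by 3), then keep every other character starting from the first (positions 1st, 3rd, 5th, ...).
"plastic" → "ticplas" → "tcls".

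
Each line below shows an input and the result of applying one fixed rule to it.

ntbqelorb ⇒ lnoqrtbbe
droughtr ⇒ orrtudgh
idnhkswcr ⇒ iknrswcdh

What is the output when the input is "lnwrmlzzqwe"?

mnqrwwzzell

In each case the input is transformed by: sort the characters into alphabetical order, then move the first 3 characters to the end (rotate left by 3).
Working it through for "lnwrmlzzqwe": intermediate "ellmnqrwwzz", final "mnqrwwzzell".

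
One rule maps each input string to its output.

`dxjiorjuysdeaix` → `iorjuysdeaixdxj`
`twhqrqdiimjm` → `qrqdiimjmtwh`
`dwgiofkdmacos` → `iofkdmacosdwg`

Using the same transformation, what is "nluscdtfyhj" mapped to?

scdtfyhjnlu

Looking at the pairs, the operation is to move the first 3 characters to the end (rotate left by 3).
"nluscdtfyhj" → "scdtfyhjnlu".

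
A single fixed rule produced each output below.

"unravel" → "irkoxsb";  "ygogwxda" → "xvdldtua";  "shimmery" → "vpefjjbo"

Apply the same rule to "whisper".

otefpmb

The transformation: move the last character to the front, then shift every letter 3 places backward in the alphabet (wrapping around).
Starting from "whisper": after the first operation, "rwhispe"; after the second, "otefpmb".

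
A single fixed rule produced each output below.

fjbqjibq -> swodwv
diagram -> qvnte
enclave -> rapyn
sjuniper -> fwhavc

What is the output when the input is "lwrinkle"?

In each case the input is transformed by: delete the last 2 characters, then shift every letter 13 places forward in the alphabet (wrapping around) — i.e. ROT13.
Starting from "lwrinkle": after the first operation, "lwrink"; after the second, "yjevax".
(Check on "diagram": → "diagr" → "qvnte" ✓)

yjevax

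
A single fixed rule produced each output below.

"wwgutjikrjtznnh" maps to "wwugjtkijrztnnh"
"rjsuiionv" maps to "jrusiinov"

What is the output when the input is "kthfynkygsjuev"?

tkfhnyyksgujve

The transformation: swap each adjacent pair of characters (1↔2, 3↔4, ...).
Doing the same to "kthfynkygsjuev": "tkfhnyyksgujve".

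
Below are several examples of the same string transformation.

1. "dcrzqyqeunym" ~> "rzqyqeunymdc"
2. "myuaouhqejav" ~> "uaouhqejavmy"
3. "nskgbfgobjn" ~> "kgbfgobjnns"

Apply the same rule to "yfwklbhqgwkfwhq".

wklbhqgwkfwhqyf

Looking at the pairs, the operation is to move the first 2 characters to the end (rotate left by 2).
For "yfwklbhqgwkfwhq" the result is "wklbhqgwkfwhqyf".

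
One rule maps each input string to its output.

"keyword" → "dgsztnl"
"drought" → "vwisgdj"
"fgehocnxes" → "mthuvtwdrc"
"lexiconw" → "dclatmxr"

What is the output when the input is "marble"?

The pattern: move the last 3 characters to the front (rotate right by 3), then shift every letter 11 places backward in the alphabet (wrapping around).
Applying that to "marble" gives "qatbpg".

qatbpg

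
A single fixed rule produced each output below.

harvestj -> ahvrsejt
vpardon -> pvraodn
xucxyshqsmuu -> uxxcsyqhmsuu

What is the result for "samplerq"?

aspmelqr

In each case the input is transformed by: swap each adjacent pair of characters (1↔2, 3↔4, ...).
For "samplerq" the result is "aspmelqr".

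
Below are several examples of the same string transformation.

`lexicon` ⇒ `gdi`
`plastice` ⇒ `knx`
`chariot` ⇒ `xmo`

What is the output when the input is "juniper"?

edm

The pattern: shift every letter 5 places backward in the alphabet (wrapping around), then keep one character in every 3, starting at position 1 (positions 1st, 4th, 7th, ...).
Doing the same to "juniper": "edm".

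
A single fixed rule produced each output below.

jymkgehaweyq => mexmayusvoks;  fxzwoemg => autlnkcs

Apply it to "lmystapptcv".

qjzamghoddh

The rule is to shift every letter 12 places backward in the alphabet (wrapping around), then move the last 2 characters to the front (rotate right by 2).
Starting from "lmystapptcv": after the first operation, "zamghoddhqj"; after the second, "qjzamghoddh".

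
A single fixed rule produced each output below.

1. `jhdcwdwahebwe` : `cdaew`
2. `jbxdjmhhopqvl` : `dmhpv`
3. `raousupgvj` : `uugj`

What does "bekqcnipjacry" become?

qnpar

In each case the input is transformed by: keep every other character starting from the second (positions 2nd, 4th, 6th, ...), then delete the first character.
For "bekqcnipjacry", step one produces "eqnpar"; step two turns that into "qnpar".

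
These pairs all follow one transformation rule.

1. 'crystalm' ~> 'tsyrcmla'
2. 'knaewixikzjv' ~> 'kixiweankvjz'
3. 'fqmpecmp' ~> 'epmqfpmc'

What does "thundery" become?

dnuhtyre

The rule is to reverse the string, then move the first 3 characters to the end (rotate left by 3).
"thundery" → "yrednuht" → "dnuhtyre".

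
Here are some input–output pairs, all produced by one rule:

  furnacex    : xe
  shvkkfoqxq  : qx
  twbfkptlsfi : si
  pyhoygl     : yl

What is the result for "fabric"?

ci

What's happening: swap each adjacent pair of characters (1↔2, 3↔4, ...), then keep only the last 2 characters.
On "fabric" that produces "ci".
(Check on "pyhoygl": → "ypohgyl" → "yl" ✓)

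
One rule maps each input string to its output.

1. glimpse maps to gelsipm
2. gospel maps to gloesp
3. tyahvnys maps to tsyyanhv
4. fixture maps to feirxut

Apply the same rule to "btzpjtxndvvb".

The rule is to take characters alternately from the front and the back (1st, last, 2nd, 2nd-last, ...).
Doing the same to "btzpjtxndvvb": "bbtvzvpdjntx".

bbtvzvpdjntx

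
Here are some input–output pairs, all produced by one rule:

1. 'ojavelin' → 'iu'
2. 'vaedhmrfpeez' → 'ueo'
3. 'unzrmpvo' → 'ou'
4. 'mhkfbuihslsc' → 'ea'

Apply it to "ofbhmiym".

Looking at the pairs, the operation is to shift every letter 1 place backward in the alphabet (wrapping around), then keep only the vowels.
For "ofbhmiym", step one produces "neaglhxl"; step two turns that into "ea".
(Check on "ojavelin": → "nizudkhm" → "iu" ✓)

ea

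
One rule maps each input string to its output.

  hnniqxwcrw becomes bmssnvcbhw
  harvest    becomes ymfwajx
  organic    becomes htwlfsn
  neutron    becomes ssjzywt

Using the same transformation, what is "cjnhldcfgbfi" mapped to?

nhosmqihklgk

Each output is the input with this applied: move the last character to the front, then shift every letter 5 places forward in the alphabet (wrapping around).
Applying both steps to "cjnhldcfgbfi": "icjnhldcfgbf", then "nhosmqihklgk".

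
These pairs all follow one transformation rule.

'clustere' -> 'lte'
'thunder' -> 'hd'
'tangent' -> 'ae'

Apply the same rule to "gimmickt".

iit

Looking at the pairs, the operation is to keep one character in every 3, starting at position 2 (positions 2nd, 5th, 8th, ...).
On "gimmickt" that produces "iit".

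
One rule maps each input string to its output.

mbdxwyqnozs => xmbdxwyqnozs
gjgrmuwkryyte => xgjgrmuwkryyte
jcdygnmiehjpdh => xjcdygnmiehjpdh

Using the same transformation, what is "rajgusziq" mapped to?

In each case the input is transformed by: prepend "x".
So "rajgusziq" becomes "xrajgusziq".

xrajgusziq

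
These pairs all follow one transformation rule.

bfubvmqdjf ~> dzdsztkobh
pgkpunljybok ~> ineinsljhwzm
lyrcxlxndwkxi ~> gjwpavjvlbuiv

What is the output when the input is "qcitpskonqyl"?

In each case the input is transformed by: shift every letter 2 places backward in the alphabet (wrapping around), then move the last character to the front.
"qcitpskonqyl" → "oagrnqimlowj" → "joagrnqimlow".

joagrnqimlow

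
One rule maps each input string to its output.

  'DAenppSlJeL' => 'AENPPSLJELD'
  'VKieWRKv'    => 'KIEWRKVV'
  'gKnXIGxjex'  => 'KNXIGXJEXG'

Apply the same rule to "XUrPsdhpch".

Rule — move the first character to the end, then convert every letter to uppercase.
On "XUrPsdhpch": the first step gives "UrPsdhpchX", and the second then gives "URPSDHPCHX".
(Check on "gKnXIGxjex": → "KnXIGxjexg" → "KNXIGXJEXG" ✓)

URPSDHPCHX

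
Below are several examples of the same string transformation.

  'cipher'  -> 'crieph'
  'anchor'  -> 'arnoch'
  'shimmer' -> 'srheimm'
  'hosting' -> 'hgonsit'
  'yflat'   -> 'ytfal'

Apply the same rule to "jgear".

The rule is to take characters alternately from the front and the back (1st, last, 2nd, 2nd-last, ...).
"jgear" → "jrgae".

jrgae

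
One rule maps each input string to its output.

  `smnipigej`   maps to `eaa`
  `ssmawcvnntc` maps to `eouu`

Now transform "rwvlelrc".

ou

Looking at the pairs, the operation is to shift every letter 8 places backward in the alphabet (wrapping around), then keep only the vowels.
Applying both steps to "rwvlelrc": "jondwdju", then "ou".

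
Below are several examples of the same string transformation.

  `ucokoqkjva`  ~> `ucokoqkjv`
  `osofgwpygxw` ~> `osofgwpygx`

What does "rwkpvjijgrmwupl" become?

rwkpvjijgrmwup

The pattern: delete the last character.
Applying that to "rwkpvjijgrmwupl" gives "rwkpvjijgrmwup".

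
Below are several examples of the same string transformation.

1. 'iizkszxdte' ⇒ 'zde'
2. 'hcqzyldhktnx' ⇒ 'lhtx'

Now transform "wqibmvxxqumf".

Each output is the input with this applied: keep every other character starting from the second (positions 2nd, 4th, 6th, ...), then delete the first 2 characters.
Starting from "wqibmvxxqumf": after the first operation, "qbvxuf"; after the second, "vxuf".
(Check on "hcqzyldhktnx": → "czlhtx" → "lhtx" ✓)

vxuf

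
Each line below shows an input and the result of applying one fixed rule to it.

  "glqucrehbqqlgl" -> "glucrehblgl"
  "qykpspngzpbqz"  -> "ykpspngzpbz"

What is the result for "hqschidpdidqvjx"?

hschidpdidvjx

What's happening: remove every "q".
So "hqschidpdidqvjx" becomes "hschidpdidvjx".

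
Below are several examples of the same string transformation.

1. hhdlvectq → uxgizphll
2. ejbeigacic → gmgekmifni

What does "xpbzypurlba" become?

efpvytcdftb

Rule — reverse the string, then shift every letter 4 places forward in the alphabet (wrapping around).
"xpbzypurlba" → "ablrupyzbpx" → "efpvytcdftb".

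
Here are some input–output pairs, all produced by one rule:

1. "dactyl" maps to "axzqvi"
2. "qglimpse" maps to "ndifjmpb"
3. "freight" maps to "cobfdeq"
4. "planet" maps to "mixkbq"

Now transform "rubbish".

oryyfpe

What's happening: shift every letter 3 places backward in the alphabet (wrapping around).
So "rubbish" becomes "oryyfpe".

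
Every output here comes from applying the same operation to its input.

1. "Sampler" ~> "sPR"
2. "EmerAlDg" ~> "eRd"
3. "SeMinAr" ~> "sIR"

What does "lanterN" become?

The transformation: keep one character in every 3, starting at position 1 (positions 1st, 4th, 7th, ...), then flip the case of every letter.
Applying both steps to "lanterN": "ltN", then "LTn".

LTn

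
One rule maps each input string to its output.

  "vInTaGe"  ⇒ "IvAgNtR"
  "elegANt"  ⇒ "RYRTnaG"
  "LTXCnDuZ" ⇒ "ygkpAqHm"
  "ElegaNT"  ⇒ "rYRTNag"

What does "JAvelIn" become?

The pattern: shift every letter 13 places forward in the alphabet (wrapping around) — i.e. ROT13, then flip the case of every letter.
Applying both steps to "JAvelIn": "WNiryVa", then "wnIRYvA".

wnIRYvA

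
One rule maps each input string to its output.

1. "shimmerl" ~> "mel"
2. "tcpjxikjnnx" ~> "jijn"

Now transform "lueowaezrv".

oazv

What's happening: delete the first 3 characters, then keep every other character starting from the first (positions 1st, 3rd, 5th, ...).
Starting from "lueowaezrv": after the first operation, "owaezrv"; after the second, "oazv".
(Check on "shimmerl": → "mmerl" → "mel" ✓)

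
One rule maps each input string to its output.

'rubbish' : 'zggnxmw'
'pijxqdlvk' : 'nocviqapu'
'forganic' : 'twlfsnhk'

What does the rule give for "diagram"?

Rule — move the first character to the end, then shift every letter 5 places forward in the alphabet (wrapping around).
On "diagram": the first step gives "iagramd", and the second then gives "nflwfri".
(Check on "forganic": → "organicf" → "twlfsnhk" ✓)

nflwfri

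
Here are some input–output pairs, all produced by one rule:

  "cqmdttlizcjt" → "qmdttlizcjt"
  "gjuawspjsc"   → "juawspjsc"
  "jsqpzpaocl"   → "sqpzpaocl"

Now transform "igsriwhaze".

gsriwhaze

In each case the input is transformed by: delete the first character.
Applying that to "igsriwhaze" gives "gsriwhaze".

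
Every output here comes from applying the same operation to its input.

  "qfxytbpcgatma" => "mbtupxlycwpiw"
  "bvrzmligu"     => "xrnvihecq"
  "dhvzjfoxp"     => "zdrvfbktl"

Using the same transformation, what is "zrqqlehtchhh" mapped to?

What's happening: shift every letter 4 places backward in the alphabet (wrapping around).
"zrqqlehtchhh" → "vnmmhadpyddd".

vnmmhadpyddd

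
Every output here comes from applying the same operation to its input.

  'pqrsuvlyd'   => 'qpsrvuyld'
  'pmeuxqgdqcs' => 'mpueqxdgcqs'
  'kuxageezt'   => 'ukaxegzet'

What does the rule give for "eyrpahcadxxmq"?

yeprhaacxdmxq

The pattern: swap each adjacent pair of characters (1↔2, 3↔4, ...).
"eyrpahcadxxmq" → "yeprhaacxdmxq".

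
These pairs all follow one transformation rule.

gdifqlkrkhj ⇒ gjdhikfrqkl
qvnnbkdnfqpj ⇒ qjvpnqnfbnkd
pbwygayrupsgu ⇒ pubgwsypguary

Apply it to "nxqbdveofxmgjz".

nzxjqgbmdxvfeo

Looking at the pairs, the operation is to take characters alternately from the front and the back (1st, last, 2nd, 2nd-last, ...).
So "nxqbdveofxmgjz" becomes "nzxjqgbmdxvfeo".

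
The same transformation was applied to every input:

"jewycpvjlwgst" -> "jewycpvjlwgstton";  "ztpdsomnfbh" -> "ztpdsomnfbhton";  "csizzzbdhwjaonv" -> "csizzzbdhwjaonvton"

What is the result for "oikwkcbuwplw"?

In each case the input is transformed by: append "ton".
So "oikwkcbuwplw" becomes "oikwkcbuwplwton".

oikwkcbuwplwton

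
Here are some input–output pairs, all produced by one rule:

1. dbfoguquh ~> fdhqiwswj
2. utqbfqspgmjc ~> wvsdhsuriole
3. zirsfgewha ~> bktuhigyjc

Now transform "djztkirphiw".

flbvmktrjky

In each case the input is transformed by: shift every letter 2 places forward in the alphabet (wrapping around).
So "djztkirphiw" becomes "flbvmktrjky".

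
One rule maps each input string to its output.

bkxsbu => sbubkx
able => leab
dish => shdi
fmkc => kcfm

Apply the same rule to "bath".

thba

Rule — swap the front and back halves of the string.
Doing the same to "bath": "thba".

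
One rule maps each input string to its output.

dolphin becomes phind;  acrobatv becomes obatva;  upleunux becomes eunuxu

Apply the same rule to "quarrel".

In each case the input is transformed by: move the first character to the end, then delete the first 2 characters.
On "quarrel" that produces "rrelq".

rrelq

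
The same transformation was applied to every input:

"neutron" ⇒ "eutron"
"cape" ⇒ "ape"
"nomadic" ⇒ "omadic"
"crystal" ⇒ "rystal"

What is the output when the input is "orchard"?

The transformation: delete the first character.
On "orchard" that produces "rchard".

rchard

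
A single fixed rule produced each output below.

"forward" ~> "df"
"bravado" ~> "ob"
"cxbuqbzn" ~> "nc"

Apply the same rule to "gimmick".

kg

The rule is to move the first character to the end, then keep only the last 2 characters.
Applying both steps to "gimmick": "immickg", then "kg".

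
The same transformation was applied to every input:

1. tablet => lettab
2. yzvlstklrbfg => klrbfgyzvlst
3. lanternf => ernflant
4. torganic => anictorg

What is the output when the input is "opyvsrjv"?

srjvopyv

Each output is the input with this applied: swap the front and back halves of the string.
Doing the same to "opyvsrjv": "srjvopyv".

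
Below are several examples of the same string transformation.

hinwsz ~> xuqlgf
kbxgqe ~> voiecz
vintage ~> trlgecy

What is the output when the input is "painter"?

rpnlgcy

Rule — sort the characters into reverse alphabetical order, then shift every letter 2 places backward in the alphabet (wrapping around).
Applying both steps to "painter": "trpniea", then "rpnlgcy".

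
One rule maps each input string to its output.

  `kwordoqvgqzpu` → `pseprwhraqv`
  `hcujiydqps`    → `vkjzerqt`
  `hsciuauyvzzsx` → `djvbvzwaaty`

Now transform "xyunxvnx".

Rule — shift every letter 1 place forward in the alphabet (wrapping around), then delete the first 2 characters.
"xyunxvnx" → "yzvoywoy" → "voywoy".

voywoy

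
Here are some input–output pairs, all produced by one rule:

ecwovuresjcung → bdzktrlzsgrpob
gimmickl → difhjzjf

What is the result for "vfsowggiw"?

What's happening: shift every letter 3 places backward in the alphabet (wrapping around), then take characters alternately from the front and the back (1st, last, 2nd, 2nd-last, ...).
For "vfsowggiw", step one produces "scpltddft"; step two turns that into "stcfpdldt".
(Check on "ecwovuresjcung": → "bztlsrobpgzrkd" → "bdzktrlzsgrpob" ✓)

stcfpdldt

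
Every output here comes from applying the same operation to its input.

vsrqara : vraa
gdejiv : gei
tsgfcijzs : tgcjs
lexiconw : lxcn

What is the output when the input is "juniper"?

The rule is to keep every other character starting from the first (positions 1st, 3rd, 5th, ...).
Applying that to "juniper" gives "jnpr".

jnpr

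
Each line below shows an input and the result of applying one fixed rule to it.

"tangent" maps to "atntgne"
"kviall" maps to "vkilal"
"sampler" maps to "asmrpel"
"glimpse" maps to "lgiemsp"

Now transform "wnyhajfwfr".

nwyrhfawjf

The transformation: move the first character to the end, then take characters alternately from the front and the back (1st, last, 2nd, 2nd-last, ...).
For "wnyhajfwfr", step one produces "nyhajfwfrw"; step two turns that into "nwyrhfawjf".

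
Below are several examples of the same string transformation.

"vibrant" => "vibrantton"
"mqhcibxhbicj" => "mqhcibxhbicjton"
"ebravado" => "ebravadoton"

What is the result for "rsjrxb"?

What's happening: append "ton".
"rsjrxb" → "rsjrxbton".

rsjrxbton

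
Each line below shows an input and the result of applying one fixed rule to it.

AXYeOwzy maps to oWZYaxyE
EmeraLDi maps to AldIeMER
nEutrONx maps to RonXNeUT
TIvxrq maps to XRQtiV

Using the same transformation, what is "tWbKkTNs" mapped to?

What's happening: flip the case of every letter, then swap the front and back halves of the string.
"tWbKkTNs" → "TwBkKtnS" → "KtnSTwBk".

KtnSTwBk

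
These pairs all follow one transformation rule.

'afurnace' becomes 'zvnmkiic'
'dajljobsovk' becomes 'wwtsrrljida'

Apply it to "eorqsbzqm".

zyywumjha

The transformation: shift every letter 8 places forward in the alphabet (wrapping around), then sort the characters into reverse alphabetical order.
"eorqsbzqm" → "zyywumjha".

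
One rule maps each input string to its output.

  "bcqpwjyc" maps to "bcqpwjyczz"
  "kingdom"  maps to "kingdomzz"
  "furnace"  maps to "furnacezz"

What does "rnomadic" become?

rnomadiczz

Looking at the pairs, the operation is to append "zz".
So "rnomadic" becomes "rnomadiczz".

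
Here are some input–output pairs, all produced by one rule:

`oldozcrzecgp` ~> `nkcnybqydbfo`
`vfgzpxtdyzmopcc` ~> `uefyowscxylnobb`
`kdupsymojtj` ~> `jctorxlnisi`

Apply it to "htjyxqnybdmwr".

gsixwpmxaclvq

The rule is to shift every letter 1 place backward in the alphabet (wrapping around).
Applying that to "htjyxqnybdmwr" gives "gsixwpmxaclvq".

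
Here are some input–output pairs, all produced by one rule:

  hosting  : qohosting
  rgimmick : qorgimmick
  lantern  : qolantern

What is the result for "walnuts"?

What's happening: prepend "qo".
So "walnuts" becomes "qowalnuts".

qowalnuts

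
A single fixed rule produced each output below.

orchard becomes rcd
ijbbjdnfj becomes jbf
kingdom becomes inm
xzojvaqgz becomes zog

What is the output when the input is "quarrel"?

ual

The rule is to swap each adjacent pair of characters (1↔2, 3↔4, ...), then keep one character in every 3, starting at position 1 (positions 1st, 4th, 7th, ...).
Doing the same to "quarrel": "ual".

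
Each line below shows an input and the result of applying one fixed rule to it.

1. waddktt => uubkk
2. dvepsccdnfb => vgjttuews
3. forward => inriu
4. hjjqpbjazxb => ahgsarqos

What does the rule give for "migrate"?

xirkv

The pattern: delete the first 2 characters, then shift every letter 9 places backward in the alphabet (wrapping around).
On "migrate": the first step gives "grate", and the second then gives "xirkv".
(Check on "hjjqpbjazxb": → "jqpbjazxb" → "ahgsarqos" ✓)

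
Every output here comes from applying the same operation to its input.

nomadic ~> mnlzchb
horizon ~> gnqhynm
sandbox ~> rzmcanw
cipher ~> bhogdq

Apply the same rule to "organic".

The rule is to shift every letter 1 place backward in the alphabet (wrapping around).
So "organic" becomes "nqfzmhb".

nqfzmhb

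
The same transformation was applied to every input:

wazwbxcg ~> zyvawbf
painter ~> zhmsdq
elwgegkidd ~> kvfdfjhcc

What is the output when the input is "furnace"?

tqmzbd

The pattern: delete the first character, then shift every letter 1 place backward in the alphabet (wrapping around).
On "furnace": the first step gives "urnace", and the second then gives "tqmzbd".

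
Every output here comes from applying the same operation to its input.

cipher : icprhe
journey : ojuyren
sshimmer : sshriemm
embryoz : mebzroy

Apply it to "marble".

The transformation: move the first character to the end, then take characters alternately from the front and the back (1st, last, 2nd, 2nd-last, ...).
"marble" → "amrebl".
(Check on "journey": → "ourneyj" → "ojuyren" ✓)

amrebl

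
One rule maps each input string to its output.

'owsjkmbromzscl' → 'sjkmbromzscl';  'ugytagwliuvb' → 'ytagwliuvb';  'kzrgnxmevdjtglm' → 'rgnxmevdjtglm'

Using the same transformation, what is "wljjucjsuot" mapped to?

Rule — delete the first 2 characters.
For "wljjucjsuot" the result is "jjucjsuot".

jjucjsuot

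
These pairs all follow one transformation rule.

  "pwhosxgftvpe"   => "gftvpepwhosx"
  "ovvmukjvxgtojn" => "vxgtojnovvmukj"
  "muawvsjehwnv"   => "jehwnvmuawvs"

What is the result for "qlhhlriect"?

riectqlhhl

Looking at the pairs, the operation is to swap the front and back halves of the string.
Applying that to "qlhhlriect" gives "riectqlhhl".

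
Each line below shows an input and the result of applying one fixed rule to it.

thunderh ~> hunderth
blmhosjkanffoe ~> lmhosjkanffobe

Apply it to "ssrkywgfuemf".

srkywgfuemsf

Looking at the pairs, the operation is to swap the first and last characters, then move the first character to the end.
Applying both steps to "ssrkywgfuemf": "fsrkywgfuems", then "srkywgfuemsf".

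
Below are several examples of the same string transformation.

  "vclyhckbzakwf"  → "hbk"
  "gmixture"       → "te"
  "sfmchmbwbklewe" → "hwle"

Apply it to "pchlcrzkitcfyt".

Looking at the pairs, the operation is to keep one character in every 3, starting at position 2 (positions 2nd, 5th, 8th, ...), then delete the first character.
On "pchlcrzkitcfyt": the first step gives "cckct", and the second then gives "ckct".

ckct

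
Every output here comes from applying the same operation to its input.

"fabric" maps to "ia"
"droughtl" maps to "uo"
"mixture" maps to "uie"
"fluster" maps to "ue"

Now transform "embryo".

Each output is the input with this applied: sort the characters into reverse alphabetical order, then keep only the vowels.
For "embryo", step one produces "yromeb"; step two turns that into "oe".

oe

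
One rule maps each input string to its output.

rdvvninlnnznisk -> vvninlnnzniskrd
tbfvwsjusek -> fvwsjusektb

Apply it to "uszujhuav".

zujhuavus

The rule is to move the first 2 characters to the end (rotate left by 2).
On "uszujhuav" that produces "zujhuavus".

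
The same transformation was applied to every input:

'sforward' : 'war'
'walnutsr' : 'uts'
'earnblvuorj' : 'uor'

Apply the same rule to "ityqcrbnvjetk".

jet

In each case the input is transformed by: delete the last character, then keep only the last 3 characters.
For "ityqcrbnvjetk", step one produces "ityqcrbnvjet"; step two turns that into "jet".
(Check on "walnutsr": → "walnuts" → "uts" ✓)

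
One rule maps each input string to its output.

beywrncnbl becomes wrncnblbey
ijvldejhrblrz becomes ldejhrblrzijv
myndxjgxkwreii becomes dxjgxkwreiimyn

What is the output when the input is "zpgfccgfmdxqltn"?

fccgfmdxqltnzpg

The transformation: move the first 3 characters to the end (rotate left by 3).
Doing the same to "zpgfccgfmdxqltn": "fccgfmdxqltnzpg".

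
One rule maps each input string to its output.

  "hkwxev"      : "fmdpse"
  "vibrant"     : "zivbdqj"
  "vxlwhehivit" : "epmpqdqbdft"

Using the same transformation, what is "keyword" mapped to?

Looking at the pairs, the operation is to shift every letter 8 places forward in the alphabet (wrapping around), then move the first 3 characters to the end (rotate left by 3).
"keyword" → "smgewzl" → "ewzlsmg".
(Check on "vibrant": → "dqjzivb" → "zivbdqj" ✓)

ewzlsmg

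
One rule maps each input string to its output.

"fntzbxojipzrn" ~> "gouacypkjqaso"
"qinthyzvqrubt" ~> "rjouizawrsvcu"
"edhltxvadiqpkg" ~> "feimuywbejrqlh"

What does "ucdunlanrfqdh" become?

vdevombosgrei

Each output is the input with this applied: shift every letter 1 place forward in the alphabet (wrapping around).
Doing the same to "ucdunlanrfqdh": "vdevombosgrei".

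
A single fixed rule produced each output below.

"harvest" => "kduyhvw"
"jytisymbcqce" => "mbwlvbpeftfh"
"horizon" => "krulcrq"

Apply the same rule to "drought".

gurxjkw

Looking at the pairs, the operation is to shift every letter 3 places forward in the alphabet (wrapping around).
So "drought" becomes "gurxjkw".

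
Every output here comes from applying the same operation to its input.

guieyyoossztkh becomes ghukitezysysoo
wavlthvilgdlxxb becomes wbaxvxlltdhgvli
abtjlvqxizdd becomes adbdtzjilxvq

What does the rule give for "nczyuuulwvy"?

The transformation: take characters alternately from the front and the back (1st, last, 2nd, 2nd-last, ...).
On "nczyuuulwvy" that produces "nycvzwyluuu".

nycvzwyluuu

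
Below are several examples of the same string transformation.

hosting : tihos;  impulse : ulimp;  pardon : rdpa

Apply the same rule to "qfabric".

brqfa

In each case the input is transformed by: delete the last 2 characters, then move the last 2 characters to the front (rotate right by 2).
On "qfabric": the first step gives "qfabr", and the second then gives "brqfa".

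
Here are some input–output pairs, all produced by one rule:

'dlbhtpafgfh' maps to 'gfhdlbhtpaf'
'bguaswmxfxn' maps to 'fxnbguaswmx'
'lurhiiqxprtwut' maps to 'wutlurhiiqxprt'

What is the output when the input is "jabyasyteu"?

teujabyasy

Each output is the input with this applied: move the last 3 characters to the front (rotate right by 3).
For "jabyasyteu" the result is "teujabyasy".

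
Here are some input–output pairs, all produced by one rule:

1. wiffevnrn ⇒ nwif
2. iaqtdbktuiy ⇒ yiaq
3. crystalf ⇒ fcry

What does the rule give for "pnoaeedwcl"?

The transformation: move the first 3 characters to the end (rotate left by 3), then keep only the last 4 characters.
Applying both steps to "pnoaeedwcl": "aeedwclpno", then "lpno".

lpno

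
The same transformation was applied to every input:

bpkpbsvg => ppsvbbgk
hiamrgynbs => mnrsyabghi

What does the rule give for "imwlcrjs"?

mrswcijl

The rule is to sort the characters into alphabetical order, then swap the front and back halves of the string.
"imwlcrjs" → "cijlmrsw" → "mrswcijl".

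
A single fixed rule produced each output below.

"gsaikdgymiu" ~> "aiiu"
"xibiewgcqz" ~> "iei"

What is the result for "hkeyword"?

eo

Each output is the input with this applied: move the first 2 characters to the end (rotate left by 2), then keep only the vowels.
For "hkeyword", step one produces "eywordhk"; step two turns that into "eo".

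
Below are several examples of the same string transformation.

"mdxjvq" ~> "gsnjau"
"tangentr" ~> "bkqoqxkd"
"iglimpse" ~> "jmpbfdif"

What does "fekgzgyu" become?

The transformation: shift every letter 3 places backward in the alphabet (wrapping around), then swap the front and back halves of the string.
For "fekgzgyu", step one produces "cbhdwdvr"; step two turns that into "wdvrcbhd".

wdvrcbhd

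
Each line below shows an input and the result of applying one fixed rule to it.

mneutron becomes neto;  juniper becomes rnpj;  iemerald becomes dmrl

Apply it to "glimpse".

eipg

Rule — swap the first and last characters, then keep every other character starting from the first (positions 1st, 3rd, 5th, ...).
So "glimpse" becomes "eipg".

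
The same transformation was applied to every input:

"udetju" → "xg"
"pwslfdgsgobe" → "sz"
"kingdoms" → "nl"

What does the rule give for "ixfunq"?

la

Each output is the input with this applied: shift every letter 3 places forward in the alphabet (wrapping around), then keep only the first 2 characters.
"ixfunq" → "laixqt" → "la".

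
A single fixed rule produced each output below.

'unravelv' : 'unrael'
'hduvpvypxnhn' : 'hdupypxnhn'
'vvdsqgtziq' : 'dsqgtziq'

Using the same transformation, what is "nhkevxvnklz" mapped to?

nhkexnklz

What's happening: remove every "v".
Applying that to "nhkevxvnklz" gives "nhkexnklz".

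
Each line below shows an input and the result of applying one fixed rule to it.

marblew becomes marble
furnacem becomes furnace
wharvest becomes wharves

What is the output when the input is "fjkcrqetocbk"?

What's happening: delete the last character.
For "fjkcrqetocbk" the result is "fjkcrqetocb".

fjkcrqetocb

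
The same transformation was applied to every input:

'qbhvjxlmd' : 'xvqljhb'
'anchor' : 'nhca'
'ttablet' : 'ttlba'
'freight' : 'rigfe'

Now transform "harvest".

What's happening: delete the last 2 characters, then sort the characters into reverse alphabetical order.
Doing the same to "harvest": "vrhea".

vrhea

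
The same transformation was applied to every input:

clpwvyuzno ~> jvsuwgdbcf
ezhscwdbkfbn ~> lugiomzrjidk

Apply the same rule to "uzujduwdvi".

bpgcbkqdkb

The rule is to shift every letter 7 places forward in the alphabet (wrapping around), then take characters alternately from the front and the back (1st, last, 2nd, 2nd-last, ...).
For "uzujduwdvi", step one produces "bgbqkbdkcp"; step two turns that into "bpgcbkqdkb".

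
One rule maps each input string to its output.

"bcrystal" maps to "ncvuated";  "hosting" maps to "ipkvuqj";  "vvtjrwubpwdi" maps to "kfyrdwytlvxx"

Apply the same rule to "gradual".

Looking at the pairs, the operation is to shift every letter 2 places forward in the alphabet (wrapping around), then reverse the string.
Doing the same to "gradual": "ncwfcti".
(Check on "vvtjrwubpwdi": → "xxvltywdryfk" → "kfyrdwytlvxx" ✓)

ncwfcti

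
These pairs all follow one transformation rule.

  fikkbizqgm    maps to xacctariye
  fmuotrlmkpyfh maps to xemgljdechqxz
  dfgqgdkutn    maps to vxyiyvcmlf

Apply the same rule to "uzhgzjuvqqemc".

mrzyrbmniiweu

The pattern: shift every letter 8 places backward in the alphabet (wrapping around).
Doing the same to "uzhgzjuvqqemc": "mrzyrbmniiweu".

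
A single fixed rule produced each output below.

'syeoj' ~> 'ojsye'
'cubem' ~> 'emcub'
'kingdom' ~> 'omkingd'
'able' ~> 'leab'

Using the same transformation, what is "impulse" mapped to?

seimpul

Each output is the input with this applied: move the last 2 characters to the front (rotate right by 2).
Applying that to "impulse" gives "seimpul".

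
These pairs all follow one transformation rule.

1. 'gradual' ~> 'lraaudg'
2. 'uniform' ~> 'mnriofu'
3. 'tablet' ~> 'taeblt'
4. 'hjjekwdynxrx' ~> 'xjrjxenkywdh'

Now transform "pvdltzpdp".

pvddplztp

What's happening: take characters alternately from the front and the back (1st, last, 2nd, 2nd-last, ...), then move the first character to the end.
Starting from "pvdltzpdp": after the first operation, "ppvddplzt"; after the second, "pvddplztp".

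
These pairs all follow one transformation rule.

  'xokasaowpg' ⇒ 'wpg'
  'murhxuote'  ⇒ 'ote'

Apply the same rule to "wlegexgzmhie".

hie

Looking at the pairs, the operation is to keep only the last 3 characters.
On "wlegexgzmhie" that produces "hie".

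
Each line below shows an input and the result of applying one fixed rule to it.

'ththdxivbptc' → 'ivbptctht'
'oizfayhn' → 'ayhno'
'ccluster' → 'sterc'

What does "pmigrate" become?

ratep

The pattern: swap the front and back halves of the string, then delete the last 3 characters.
Applying both steps to "pmigrate": "ratepmig", then "ratep".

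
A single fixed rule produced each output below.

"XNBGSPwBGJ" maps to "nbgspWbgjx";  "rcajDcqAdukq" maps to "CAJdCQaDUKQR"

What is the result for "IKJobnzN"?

kjOBNZni

What's happening: flip the case of every letter, then move the first character to the end.
For "IKJobnzN", step one produces "ikjOBNZn"; step two turns that into "kjOBNZni".
(Check on "XNBGSPwBGJ": → "xnbgspWbgj" → "nbgspWbgjx" ✓)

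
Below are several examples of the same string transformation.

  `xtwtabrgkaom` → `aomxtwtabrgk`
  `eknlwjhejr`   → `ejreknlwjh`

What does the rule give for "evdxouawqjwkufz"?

In each case the input is transformed by: move the last 3 characters to the front (rotate right by 3).
Doing the same to "evdxouawqjwkufz": "ufzevdxouawqjwk".

ufzevdxouawqjwk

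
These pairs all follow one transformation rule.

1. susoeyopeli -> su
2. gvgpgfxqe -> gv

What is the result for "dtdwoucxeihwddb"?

dt

The pattern: keep only the first 2 characters.
Doing the same to "dtdwoucxeihwddb": "dt".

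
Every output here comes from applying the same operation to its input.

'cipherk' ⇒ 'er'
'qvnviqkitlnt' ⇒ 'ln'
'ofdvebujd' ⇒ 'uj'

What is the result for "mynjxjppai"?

pa

Looking at the pairs, the operation is to move the last 3 characters to the front (rotate right by 3), then keep only the first 2 characters.
"mynjxjppai" → "pa".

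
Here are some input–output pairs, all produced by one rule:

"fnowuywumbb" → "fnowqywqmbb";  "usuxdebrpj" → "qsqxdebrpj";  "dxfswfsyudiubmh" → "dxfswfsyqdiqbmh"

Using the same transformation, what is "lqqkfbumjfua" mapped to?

In each case the input is transformed by: replace every "u" with "q".
Doing the same to "lqqkfbumjfua": "lqqkfbqmjfqa".

lqqkfbqmjfqa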